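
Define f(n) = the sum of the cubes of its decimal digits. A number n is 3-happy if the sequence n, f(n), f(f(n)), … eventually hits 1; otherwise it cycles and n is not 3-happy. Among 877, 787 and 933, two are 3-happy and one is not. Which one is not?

877: 877 → 1198 → 1243 → 100 → 1  — reaches 1 (3-happy)
787: 787 → 1198 → 1243 → 100 → 1  — reaches 1 (3-happy)
933: 933 → 783 → 882 → 1032 → 36 → 243 → 99 → 1458 → 702 → 351 → 153 → 153  — repeats 153 (not 3-happy)

933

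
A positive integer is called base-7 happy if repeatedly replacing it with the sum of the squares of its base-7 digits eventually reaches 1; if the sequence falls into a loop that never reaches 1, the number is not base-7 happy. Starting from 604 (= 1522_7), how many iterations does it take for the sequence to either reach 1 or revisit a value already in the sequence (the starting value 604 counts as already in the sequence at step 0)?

604 = (1,5,2,2)_7 → 1² + 5² + 2² + 2² = 34
34 = (4,6)_7 → 4² + 6² = 52
52 = (1,0,3)_7 → 1² + 0² + 3² = 10
10 = (1,3)_7 → 1² + 3² = 10  — 10 repeats.
That took 4 steps.

4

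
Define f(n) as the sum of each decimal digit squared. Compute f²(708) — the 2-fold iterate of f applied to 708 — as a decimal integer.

708 → 7² + 0² + 8² = 113
113 → 1² + 1² + 3² = 11

11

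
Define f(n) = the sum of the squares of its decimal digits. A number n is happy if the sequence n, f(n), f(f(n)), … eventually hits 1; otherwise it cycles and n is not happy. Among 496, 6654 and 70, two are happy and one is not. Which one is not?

496: 496 → 133 → 19 → 82 → 68 → 100 → 1  — reaches 1 (happy)
6654: 6654 → 113 → 11 → 2 → 4 → 16 → 37 → 58 → 89 → 145 → 42 → 20 → 4  — repeats 4 (not happy)
70: 70 → 49 → 97 → 130 → 10 → 1  — reaches 1 (happy)

6654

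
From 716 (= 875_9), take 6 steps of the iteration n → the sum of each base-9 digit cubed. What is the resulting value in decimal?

716 = (8,7,5)_9 → 8³ + 7³ + 5³ = 512 + 343 + 125 = 980
980 = (1,3,0,8)_9 → 1³ + 3³ + 0³ + 8³ = 1 + 27 + 0 + 512 = 540
540 = (6,6,0)_9 → 6³ + 6³ + 0³ = 216 + 216 + 0 = 432
432 = (5,3,0)_9 → 5³ + 3³ + 0³ = 125 + 27 + 0 = 152
152 = (1,7,8)_9 → 1³ + 7³ + 8³ = 1 + 343 + 512 = 856
856 = (1,1,5,1)_9 → 1³ + 1³ + 5³ + 1³ = 1 + 1 + 125 + 1 = 128

128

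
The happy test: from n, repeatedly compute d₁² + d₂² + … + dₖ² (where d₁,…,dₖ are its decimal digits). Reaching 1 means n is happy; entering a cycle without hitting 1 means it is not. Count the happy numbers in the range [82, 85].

1

82: 82 → 68 → 100 → 1  — happy
83: 83 → 73 → 58 → 89 → 145 → 42 → 20 → 4 → 16 → 37 → 58  — not happy
84: 84 → 80 → 64 → 52 → 29 → 85 → 89 → 145 → 42 → 20 → 4 → 16 → 37 → 58 → 89  — not happy
85: 85 → 89 → 145 → 42 → 20 → 4 → 16 → 37 → 58 → 89  — not happy
happy: 82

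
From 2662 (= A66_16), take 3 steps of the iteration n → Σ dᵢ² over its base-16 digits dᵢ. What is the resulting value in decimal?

241

2662 = (10,6,6)_16 → 10² + 6² + 6² = 100 + 36 + 36 = 172
172 = (10,12)_16 → 10² + 12² = 100 + 144 = 244
244 = (15,4)_16 → 15² + 4² = 225 + 16 = 241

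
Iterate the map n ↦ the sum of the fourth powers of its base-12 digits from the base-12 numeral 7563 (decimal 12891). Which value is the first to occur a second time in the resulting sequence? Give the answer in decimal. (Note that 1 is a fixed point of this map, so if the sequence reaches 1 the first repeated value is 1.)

12891 = (7,5,6,3)_12 → 7⁴ + 5⁴ + 6⁴ + 3⁴ = 4403
4403 = (2,6,6,11)_12 → 2⁴ + 6⁴ + 6⁴ + 11⁴ = 17249
17249 = (9,11,9,5)_12 → 9⁴ + 11⁴ + 9⁴ + 5⁴ = 28388
28388 = (1,4,5,1,8)_12 → 1⁴ + 4⁴ + 5⁴ + 1⁴ + 8⁴ = 4979
4979 = (2,10,6,11)_12 → 2⁴ + 10⁴ + 6⁴ + 11⁴ = 25953
25953 = (1,3,0,2,9)_12 → 1⁴ + 3⁴ + 0⁴ + 2⁴ + 9⁴ = 6659
6659 = (3,10,2,11)_12 → 3⁴ + 10⁴ + 2⁴ + 11⁴ = 24738
24738 = (1,2,3,9,6)_12 → 1⁴ + 2⁴ + 3⁴ + 9⁴ + 6⁴ = 7955
7955 = (4,7,2,11)_12 → 4⁴ + 7⁴ + 2⁴ + 11⁴ = 17314
17314 = (10,0,2,10)_12 → 10⁴ + 0⁴ + 2⁴ + 10⁴ = 20016
20016 = (11,7,0,0)_12 → 11⁴ + 7⁴ + 0⁴ + 0⁴ = 17042
17042 = (9,10,4,2)_12 → 9⁴ + 10⁴ + 4⁴ + 2⁴ = 16833
16833 = (9,8,10,9)_12 → 9⁴ + 8⁴ + 10⁴ + 9⁴ = 27218
27218 = (1,3,9,0,2)_12 → 1⁴ + 3⁴ + 9⁴ + 0⁴ + 2⁴ = 6659  — 6659 already appeared earlier.

6659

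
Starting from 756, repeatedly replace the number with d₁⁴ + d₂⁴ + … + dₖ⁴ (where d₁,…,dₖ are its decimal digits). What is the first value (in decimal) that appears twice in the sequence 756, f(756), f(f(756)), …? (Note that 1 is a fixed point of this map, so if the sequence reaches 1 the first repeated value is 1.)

756 → 7⁴ + 5⁴ + 6⁴ = 2401 + 625 + 1296 = 4322
4322 → 4⁴ + 3⁴ + 2⁴ + 2⁴ = 256 + 81 + 16 + 16 = 369
369 → 3⁴ + 6⁴ + 9⁴ = 81 + 1296 + 6561 = 7938
7938 → 7⁴ + 9⁴ + 3⁴ + 8⁴ = 2401 + 6561 + 81 + 4096 = 13139
13139 → 1⁴ + 3⁴ + 1⁴ + 3⁴ + 9⁴ = 1 + 81 + 1 + 81 + 6561 = 6725
6725 → 6⁴ + 7⁴ + 2⁴ + 5⁴ = 1296 + 2401 + 16 + 625 = 4338
4338 → 4⁴ + 3⁴ + 3⁴ + 8⁴ = 256 + 81 + 81 + 4096 = 4514
4514 → 4⁴ + 5⁴ + 1⁴ + 4⁴ = 256 + 625 + 1 + 256 = 1138
1138 → 1⁴ + 1⁴ + 3⁴ + 8⁴ = 1 + 1 + 81 + 4096 = 4179
4179 → 4⁴ + 1⁴ + 7⁴ + 9⁴ = 256 + 1 + 2401 + 6561 = 9219
9219 → 9⁴ + 2⁴ + 1⁴ + 9⁴ = 6561 + 16 + 1 + 6561 = 13139  — 13139 already appeared earlier.

13139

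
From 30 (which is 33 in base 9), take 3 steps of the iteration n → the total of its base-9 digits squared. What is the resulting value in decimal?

16

30 = (3,3)_9 → 3² + 3² = 18
18 = (2,0)_9 → 2² + 0² = 4
4 = (4)_9 → 4² = 16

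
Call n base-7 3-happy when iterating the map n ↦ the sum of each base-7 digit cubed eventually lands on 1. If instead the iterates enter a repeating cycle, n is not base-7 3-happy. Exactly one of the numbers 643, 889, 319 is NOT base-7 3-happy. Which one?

643: 643 → 433 → 343 → 1  — reaches 1 (base-7 3-happy)
889: 889 → 73 → 55 → 217 → 91 → 217  — repeats 217 (not base-7 3-happy)
319: 319 → 307 → 433 → 343 → 1  — reaches 1 (base-7 3-happy)

889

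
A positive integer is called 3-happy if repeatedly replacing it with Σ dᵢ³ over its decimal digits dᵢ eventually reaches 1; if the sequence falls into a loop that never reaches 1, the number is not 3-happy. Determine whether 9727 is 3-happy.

9727 → 9³ + 7³ + 2³ + 7³ = 729 + 343 + 8 + 343 = 1423
1423 → 1³ + 4³ + 2³ + 3³ = 1 + 64 + 8 + 27 = 100
100 → 1³ + 0³ + 0³ = 1 + 0 + 0 = 1  — reached 1.

3-happy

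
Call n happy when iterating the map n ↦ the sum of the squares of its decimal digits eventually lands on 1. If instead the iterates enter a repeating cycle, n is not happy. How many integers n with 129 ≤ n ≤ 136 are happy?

129: 129 → 86 → 100 → 1  — happy
130: 130 → 10 → 1  — happy
131: 131 → 11 → 2 → 4 → 16 → 37 → 58 → 89 → 145 → 42 → 20 → 4  — not happy
132: 132 → 14 → 17 → 50 → 25 → 29 → 85 → 89 → 145 → 42 → 20 → 4 → 16 → 37 → 58 → 89  — not happy
133: 133 → 19 → 82 → 68 → 100 → 1  — happy
134: 134 → 26 → 40 → 16 → 37 → 58 → 89 → 145 → 42 → 20 → 4 → 16  — not happy
135: 135 → 35 → 34 → 25 → 29 → 85 → 89 → 145 → 42 → 20 → 4 → 16 → 37 → 58 → 89  — not happy
136: 136 → 46 → 52 → 29 → 85 → 89 → 145 → 42 → 20 → 4 → 16 → 37 → 58 → 89  — not happy
happy: 129, 130, 133

3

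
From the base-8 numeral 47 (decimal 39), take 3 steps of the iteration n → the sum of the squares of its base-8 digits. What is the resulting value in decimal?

39 = (4,7)_8 → 4² + 7² = 65
65 = (1,0,1)_8 → 1² + 0² + 1² = 2
2 = (2)_8 → 2² = 4

4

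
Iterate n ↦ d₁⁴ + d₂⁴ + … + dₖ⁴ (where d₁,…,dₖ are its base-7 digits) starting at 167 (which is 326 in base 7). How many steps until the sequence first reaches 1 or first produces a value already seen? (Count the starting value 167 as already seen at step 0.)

15

167 = (3,2,6)_7 → 3⁴ + 2⁴ + 6⁴ = 1393
1393 = (4,0,3,0)_7 → 4⁴ + 0⁴ + 3⁴ + 0⁴ = 337
337 = (6,6,1)_7 → 6⁴ + 6⁴ + 1⁴ = 2593
2593 = (1,0,3,6,3)_7 → 1⁴ + 0⁴ + 3⁴ + 6⁴ + 3⁴ = 1459
1459 = (4,1,5,3)_7 → 4⁴ + 1⁴ + 5⁴ + 3⁴ = 963
963 = (2,5,4,4)_7 → 2⁴ + 5⁴ + 4⁴ + 4⁴ = 1153
1153 = (3,2,3,5)_7 → 3⁴ + 2⁴ + 3⁴ + 5⁴ = 803
803 = (2,2,2,5)_7 → 2⁴ + 2⁴ + 2⁴ + 5⁴ = 673
673 = (1,6,5,1)_7 → 1⁴ + 6⁴ + 5⁴ + 1⁴ = 1923
1923 = (5,4,1,5)_7 → 5⁴ + 4⁴ + 1⁴ + 5⁴ = 1507
1507 = (4,2,5,2)_7 → 4⁴ + 2⁴ + 5⁴ + 2⁴ = 913
913 = (2,4,4,3)_7 → 2⁴ + 4⁴ + 4⁴ + 3⁴ = 609
609 = (1,5,3,0)_7 → 1⁴ + 5⁴ + 3⁴ + 0⁴ = 707
707 = (2,0,3,0)_7 → 2⁴ + 0⁴ + 3⁴ + 0⁴ = 97
97 = (1,6,6)_7 → 1⁴ + 6⁴ + 6⁴ = 2593  — 2593 repeats.
That took 15 steps.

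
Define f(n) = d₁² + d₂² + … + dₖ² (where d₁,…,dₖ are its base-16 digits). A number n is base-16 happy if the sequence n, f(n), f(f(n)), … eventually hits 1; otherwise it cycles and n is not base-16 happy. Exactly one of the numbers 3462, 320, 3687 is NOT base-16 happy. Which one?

3462: 3462 → 269 → 170 → 200 → 208 → 169 → 181 → 146 → 85 → 50 → 13 → 169  — repeats 169 (not base-16 happy)
320: 320 → 17 → 2 → 4 → 16 → 1  — reaches 1 (base-16 happy)
3687: 3687 → 281 → 83 → 34 → 8 → 64 → 16 → 1  — reaches 1 (base-16 happy)

3462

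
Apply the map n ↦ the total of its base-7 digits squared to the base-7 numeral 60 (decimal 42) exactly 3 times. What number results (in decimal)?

42 = (6,0)_7 → 6² + 0² = 36
36 = (5,1)_7 → 5² + 1² = 26
26 = (3,5)_7 → 3² + 5² = 34

34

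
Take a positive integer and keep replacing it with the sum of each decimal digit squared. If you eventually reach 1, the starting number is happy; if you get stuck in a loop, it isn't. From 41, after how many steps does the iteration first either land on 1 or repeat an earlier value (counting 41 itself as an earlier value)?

14

41 → 4² + 1² = 16 + 1 = 17
17 → 1² + 7² = 1 + 49 = 50
50 → 5² + 0² = 25 + 0 = 25
25 → 2² + 5² = 4 + 25 = 29
29 → 2² + 9² = 4 + 81 = 85
85 → 8² + 5² = 64 + 25 = 89
89 → 8² + 9² = 64 + 81 = 145
145 → 1² + 4² + 5² = 1 + 16 + 25 = 42
42 → 4² + 2² = 16 + 4 = 20
20 → 2² + 0² = 4 + 0 = 4
4 → 4² = 16
16 → 1² + 6² = 1 + 36 = 37
37 → 3² + 7² = 9 + 49 = 58
58 → 5² + 8² = 25 + 64 = 89  — 89 repeats.
That took 14 steps.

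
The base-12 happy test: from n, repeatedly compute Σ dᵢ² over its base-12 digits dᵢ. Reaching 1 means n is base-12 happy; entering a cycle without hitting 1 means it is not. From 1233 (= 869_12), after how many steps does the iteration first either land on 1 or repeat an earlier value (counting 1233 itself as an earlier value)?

10

1233 = (8,6,9)_12 → 8² + 6² + 9² = 181
181 = (1,3,1)_12 → 1² + 3² + 1² = 11
11 = (11)_12 → 11² = 121
121 = (10,1)_12 → 10² + 1² = 101
101 = (8,5)_12 → 8² + 5² = 89
89 = (7,5)_12 → 7² + 5² = 74
74 = (6,2)_12 → 6² + 2² = 40
40 = (3,4)_12 → 3² + 4² = 25
25 = (2,1)_12 → 2² + 1² = 5
5 = (5)_12 → 5² = 25  — 25 repeats.
That took 10 steps.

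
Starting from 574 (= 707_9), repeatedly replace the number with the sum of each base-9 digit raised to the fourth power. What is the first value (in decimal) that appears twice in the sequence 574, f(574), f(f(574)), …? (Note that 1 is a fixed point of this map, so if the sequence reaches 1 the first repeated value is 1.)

4098

574 = (7,0,7)_9 → 7⁴ + 0⁴ + 7⁴ = 2401 + 0 + 2401 = 4802
4802 = (6,5,2,5)_9 → 6⁴ + 5⁴ + 2⁴ + 5⁴ = 1296 + 625 + 16 + 625 = 2562
2562 = (3,4,5,6)_9 → 3⁴ + 4⁴ + 5⁴ + 6⁴ = 81 + 256 + 625 + 1296 = 2258
2258 = (3,0,7,8)_9 → 3⁴ + 0⁴ + 7⁴ + 8⁴ = 81 + 0 + 2401 + 4096 = 6578
6578 = (1,0,0,1,8)_9 → 1⁴ + 0⁴ + 0⁴ + 1⁴ + 8⁴ = 1 + 0 + 0 + 1 + 4096 = 4098
4098 = (5,5,5,3)_9 → 5⁴ + 5⁴ + 5⁴ + 3⁴ = 625 + 625 + 625 + 81 = 1956
1956 = (2,6,1,3)_9 → 2⁴ + 6⁴ + 1⁴ + 3⁴ = 16 + 1296 + 1 + 81 = 1394
1394 = (1,8,1,8)_9 → 1⁴ + 8⁴ + 1⁴ + 8⁴ = 1 + 4096 + 1 + 4096 = 8194
8194 = (1,2,2,1,4)_9 → 1⁴ + 2⁴ + 2⁴ + 1⁴ + 4⁴ = 1 + 16 + 16 + 1 + 256 = 290
290 = (3,5,2)_9 → 3⁴ + 5⁴ + 2⁴ = 81 + 625 + 16 = 722
722 = (8,8,2)_9 → 8⁴ + 8⁴ + 2⁴ = 4096 + 4096 + 16 = 8208
8208 = (1,2,2,3,0)_9 → 1⁴ + 2⁴ + 2⁴ + 3⁴ + 0⁴ = 1 + 16 + 16 + 81 + 0 = 114
114 = (1,3,6)_9 → 1⁴ + 3⁴ + 6⁴ = 1 + 81 + 1296 = 1378
1378 = (1,8,0,1)_9 → 1⁴ + 8⁴ + 0⁴ + 1⁴ = 1 + 4096 + 0 + 1 = 4098  — 4098 already appeared earlier.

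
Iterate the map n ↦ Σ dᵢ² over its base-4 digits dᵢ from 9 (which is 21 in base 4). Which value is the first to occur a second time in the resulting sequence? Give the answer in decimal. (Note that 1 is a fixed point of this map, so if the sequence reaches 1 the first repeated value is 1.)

9 = (2,1)_4 → 2² + 1² = 5
5 = (1,1)_4 → 1² + 1² = 2
2 = (2)_4 → 2² = 4
4 = (1,0)_4 → 1² + 0² = 1  — reached the fixed point 1.
1 → 1, so 1 is the first repeated value.

1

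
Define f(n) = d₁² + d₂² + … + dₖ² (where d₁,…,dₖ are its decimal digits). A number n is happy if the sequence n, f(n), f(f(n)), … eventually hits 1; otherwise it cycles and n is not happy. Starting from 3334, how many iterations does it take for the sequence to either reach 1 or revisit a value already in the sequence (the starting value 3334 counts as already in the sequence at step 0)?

13

3334 → 43
43 → 25
25 → 29
29 → 85
85 → 89
89 → 145
145 → 42
42 → 20
20 → 4
4 → 16
16 → 37
37 → 58
58 → 89  — 89 repeats.
That took 13 steps.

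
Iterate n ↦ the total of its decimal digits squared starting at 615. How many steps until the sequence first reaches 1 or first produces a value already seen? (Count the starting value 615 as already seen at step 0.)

615 → 6² + 1² + 5² = 62
62 → 6² + 2² = 40
40 → 4² + 0² = 16
16 → 1² + 6² = 37
37 → 3² + 7² = 58
58 → 5² + 8² = 89
89 → 8² + 9² = 145
145 → 1² + 4² + 5² = 42
42 → 4² + 2² = 20
20 → 2² + 0² = 4
4 → 4² = 16  — 16 repeats.
That took 11 steps.

11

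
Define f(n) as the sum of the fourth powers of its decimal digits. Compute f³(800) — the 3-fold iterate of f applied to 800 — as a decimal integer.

800 → 4096
4096 → 8113
8113 → 4179

4179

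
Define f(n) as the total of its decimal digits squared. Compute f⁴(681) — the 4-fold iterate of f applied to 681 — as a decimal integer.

681 → 6² + 8² + 1² = 36 + 64 + 1 = 101
101 → 1² + 0² + 1² = 1 + 0 + 1 = 2
2 → 2² = 4
4 → 4² = 16

16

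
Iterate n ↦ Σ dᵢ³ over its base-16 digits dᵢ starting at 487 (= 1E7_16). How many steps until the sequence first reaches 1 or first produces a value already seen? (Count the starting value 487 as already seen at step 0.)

487 = (1,14,7)_16 → 1³ + 14³ + 7³ = 1 + 2744 + 343 = 3088
3088 = (12,1,0)_16 → 12³ + 1³ + 0³ = 1728 + 1 + 0 = 1729
1729 = (6,12,1)_16 → 6³ + 12³ + 1³ = 216 + 1728 + 1 = 1945
1945 = (7,9,9)_16 → 7³ + 9³ + 9³ = 343 + 729 + 729 = 1801
1801 = (7,0,9)_16 → 7³ + 0³ + 9³ = 343 + 0 + 729 = 1072
1072 = (4,3,0)_16 → 4³ + 3³ + 0³ = 64 + 27 + 0 = 91
91 = (5,11)_16 → 5³ + 11³ = 125 + 1331 = 1456
1456 = (5,11,0)_16 → 5³ + 11³ + 0³ = 125 + 1331 + 0 = 1456  — 1456 repeats.
That took 8 steps.

8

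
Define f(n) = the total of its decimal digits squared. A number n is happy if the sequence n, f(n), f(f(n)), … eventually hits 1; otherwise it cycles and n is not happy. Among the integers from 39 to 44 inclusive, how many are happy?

39: 39 → 90 → 81 → 65 → 61 → 37 → 58 → 89 → 145 → 42 → 20 → 4 → 16 → 37  (repeats 37)
40: 40 → 16 → 37 → 58 → 89 → 145 → 42 → 20 → 4 → 16  (repeats 16)
41: 41 → 17 → 50 → 25 → 29 → 85 → 89 → 145 → 42 → 20 → 4 → 16 → 37 → 58 → 89  (repeats 89)
42: 42 → 20 → 4 → 16 → 37 → 58 → 89 → 145 → 42  (repeats 42)
43: 43 → 25 → 29 → 85 → 89 → 145 → 42 → 20 → 4 → 16 → 37 → 58 → 89  (repeats 89)
44: 44 → 32 → 13 → 10 → 1  (reaches 1)
happy: 44

1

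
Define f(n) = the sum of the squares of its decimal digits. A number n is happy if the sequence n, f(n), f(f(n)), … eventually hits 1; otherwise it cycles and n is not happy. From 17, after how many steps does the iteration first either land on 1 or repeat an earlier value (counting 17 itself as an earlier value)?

13

17 → 1² + 7² = 1 + 49 = 50
50 → 5² + 0² = 25 + 0 = 25
25 → 2² + 5² = 4 + 25 = 29
29 → 2² + 9² = 4 + 81 = 85
85 → 8² + 5² = 64 + 25 = 89
89 → 8² + 9² = 64 + 81 = 145
145 → 1² + 4² + 5² = 1 + 16 + 25 = 42
42 → 4² + 2² = 16 + 4 = 20
20 → 2² + 0² = 4 + 0 = 4
4 → 4² = 16
16 → 1² + 6² = 1 + 36 = 37
37 → 3² + 7² = 9 + 49 = 58
58 → 5² + 8² = 25 + 64 = 89  — 89 repeats.
That took 13 steps.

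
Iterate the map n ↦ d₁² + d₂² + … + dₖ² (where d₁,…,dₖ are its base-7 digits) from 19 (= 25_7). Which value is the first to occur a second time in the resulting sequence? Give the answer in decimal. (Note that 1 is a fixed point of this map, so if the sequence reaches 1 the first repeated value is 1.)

19 = (2,5)_7 → 29
29 = (4,1)_7 → 17
17 = (2,3)_7 → 13
13 = (1,6)_7 → 37
37 = (5,2)_7 → 29  — 29 already appeared earlier.

29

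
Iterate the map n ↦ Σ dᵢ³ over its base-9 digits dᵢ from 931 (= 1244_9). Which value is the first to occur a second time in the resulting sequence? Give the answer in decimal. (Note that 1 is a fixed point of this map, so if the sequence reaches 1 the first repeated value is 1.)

931 = (1,2,4,4)_9 → 1³ + 2³ + 4³ + 4³ = 1 + 8 + 64 + 64 = 137
137 = (1,6,2)_9 → 1³ + 6³ + 2³ = 1 + 216 + 8 = 225
225 = (2,7,0)_9 → 2³ + 7³ + 0³ = 8 + 343 + 0 = 351
351 = (4,3,0)_9 → 4³ + 3³ + 0³ = 64 + 27 + 0 = 91
91 = (1,1,1)_9 → 1³ + 1³ + 1³ = 1 + 1 + 1 = 3
3 = (3)_9 → 3³ = 27
27 = (3,0)_9 → 3³ + 0³ = 27 + 0 = 27  — 27 already appeared earlier.

27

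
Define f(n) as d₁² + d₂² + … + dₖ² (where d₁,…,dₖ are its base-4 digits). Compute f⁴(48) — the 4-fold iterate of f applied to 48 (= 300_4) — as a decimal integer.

48 = (3,0,0)_4 → 3² + 0² + 0² = 9
9 = (2,1)_4 → 2² + 1² = 5
5 = (1,1)_4 → 1² + 1² = 2
2 = (2)_4 → 2² = 4

4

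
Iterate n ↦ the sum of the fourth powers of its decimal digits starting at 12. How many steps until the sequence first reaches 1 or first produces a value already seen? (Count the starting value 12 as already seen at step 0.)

5

12 → 1⁴ + 2⁴ = 17
17 → 1⁴ + 7⁴ = 2402
2402 → 2⁴ + 4⁴ + 0⁴ + 2⁴ = 288
288 → 2⁴ + 8⁴ + 8⁴ = 8208
8208 → 8⁴ + 2⁴ + 0⁴ + 8⁴ = 8208  — 8208 repeats.
That took 5 steps.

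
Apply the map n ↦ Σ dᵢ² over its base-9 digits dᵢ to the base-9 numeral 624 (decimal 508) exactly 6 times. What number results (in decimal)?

52

508 = (6,2,4)_9 → 6² + 2² + 4² = 36 + 4 + 16 = 56
56 = (6,2)_9 → 6² + 2² = 36 + 4 = 40
40 = (4,4)_9 → 4² + 4² = 16 + 16 = 32
32 = (3,5)_9 → 3² + 5² = 9 + 25 = 34
34 = (3,7)_9 → 3² + 7² = 9 + 49 = 58
58 = (6,4)_9 → 6² + 4² = 36 + 16 = 52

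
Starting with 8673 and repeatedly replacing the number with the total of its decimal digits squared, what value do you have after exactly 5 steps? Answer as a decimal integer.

61

8673 → 8² + 6² + 7² + 3² = 158
158 → 1² + 5² + 8² = 90
90 → 9² + 0² = 81
81 → 8² + 1² = 65
65 → 6² + 5² = 61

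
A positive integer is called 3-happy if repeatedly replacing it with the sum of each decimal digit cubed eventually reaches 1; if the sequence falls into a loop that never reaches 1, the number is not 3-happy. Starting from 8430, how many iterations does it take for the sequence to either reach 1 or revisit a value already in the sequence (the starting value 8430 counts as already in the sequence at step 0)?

8430 → 8³ + 4³ + 3³ + 0³ = 603
603 → 6³ + 0³ + 3³ = 243
243 → 2³ + 4³ + 3³ = 99
99 → 9³ + 9³ = 1458
1458 → 1³ + 4³ + 5³ + 8³ = 702
702 → 7³ + 0³ + 2³ = 351
351 → 3³ + 5³ + 1³ = 153
153 → 1³ + 5³ + 3³ = 153  — 153 repeats.
That took 8 steps.

8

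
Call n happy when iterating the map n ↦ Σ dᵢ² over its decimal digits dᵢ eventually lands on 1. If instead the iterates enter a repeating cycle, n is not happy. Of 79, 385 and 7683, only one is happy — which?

79: 79 → 130 → 10 → 1  — reaches 1 (happy)
385: 385 → 98 → 145 → 42 → 20 → 4 → 16 → 37 → 58 → 89 → 145  — repeats 145 (not happy)
7683: 7683 → 158 → 90 → 81 → 65 → 61 → 37 → 58 → 89 → 145 → 42 → 20 → 4 → 16 → 37  — repeats 37 (not happy)

79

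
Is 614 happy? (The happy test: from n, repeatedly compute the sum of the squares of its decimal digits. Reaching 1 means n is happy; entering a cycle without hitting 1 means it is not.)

not happy

614 → 6² + 1² + 4² = 36 + 1 + 16 = 53
53 → 5² + 3² = 25 + 9 = 34
34 → 3² + 4² = 9 + 16 = 25
25 → 2² + 5² = 4 + 25 = 29
29 → 2² + 9² = 4 + 81 = 85
85 → 8² + 5² = 64 + 25 = 89
89 → 8² + 9² = 64 + 81 = 145
145 → 1² + 4² + 5² = 1 + 16 + 25 = 42
42 → 4² + 2² = 16 + 4 = 20
20 → 2² + 0² = 4 + 0 = 4
4 → 4² = 16
16 → 1² + 6² = 1 + 36 = 37
37 → 3² + 7² = 9 + 49 = 58
58 → 5² + 8² = 25 + 64 = 89  — 89 already seen; the sequence cycles without reaching 1.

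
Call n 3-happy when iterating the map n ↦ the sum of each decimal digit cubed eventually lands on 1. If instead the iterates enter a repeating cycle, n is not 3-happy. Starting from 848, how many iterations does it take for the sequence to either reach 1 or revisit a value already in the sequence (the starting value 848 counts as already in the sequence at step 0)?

848 → 8³ + 4³ + 8³ = 512 + 64 + 512 = 1088
1088 → 1³ + 0³ + 8³ + 8³ = 1 + 0 + 512 + 512 = 1025
1025 → 1³ + 0³ + 2³ + 5³ = 1 + 0 + 8 + 125 = 134
134 → 1³ + 3³ + 4³ = 1 + 27 + 64 = 92
92 → 9³ + 2³ = 729 + 8 = 737
737 → 7³ + 3³ + 7³ = 343 + 27 + 343 = 713
713 → 7³ + 1³ + 3³ = 343 + 1 + 27 = 371
371 → 3³ + 7³ + 1³ = 27 + 343 + 1 = 371  — 371 repeats.
That took 8 steps.

8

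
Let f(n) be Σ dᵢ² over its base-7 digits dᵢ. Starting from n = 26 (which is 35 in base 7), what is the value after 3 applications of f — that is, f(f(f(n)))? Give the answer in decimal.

10

26 = (3,5)_7 → 3² + 5² = 34
34 = (4,6)_7 → 4² + 6² = 52
52 = (1,0,3)_7 → 1² + 0² + 3² = 10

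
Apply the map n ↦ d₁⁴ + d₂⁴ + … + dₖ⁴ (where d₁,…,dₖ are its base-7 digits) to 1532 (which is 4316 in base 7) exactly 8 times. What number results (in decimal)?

1532 = (4,3,1,6)_7 → 4⁴ + 3⁴ + 1⁴ + 6⁴ = 1634
1634 = (4,5,2,3)_7 → 4⁴ + 5⁴ + 2⁴ + 3⁴ = 978
978 = (2,5,6,5)_7 → 2⁴ + 5⁴ + 6⁴ + 5⁴ = 2562
2562 = (1,0,3,2,0)_7 → 1⁴ + 0⁴ + 3⁴ + 2⁴ + 0⁴ = 98
98 = (2,0,0)_7 → 2⁴ + 0⁴ + 0⁴ = 16
16 = (2,2)_7 → 2⁴ + 2⁴ = 32
32 = (4,4)_7 → 4⁴ + 4⁴ = 512
512 = (1,3,3,1)_7 → 1⁴ + 3⁴ + 3⁴ + 1⁴ = 164

164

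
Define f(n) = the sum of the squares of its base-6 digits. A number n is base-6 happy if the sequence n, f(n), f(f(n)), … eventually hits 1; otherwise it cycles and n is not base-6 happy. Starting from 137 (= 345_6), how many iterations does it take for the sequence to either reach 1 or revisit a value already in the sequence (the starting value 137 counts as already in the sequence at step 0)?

137 = (3,4,5)_6 → 50
50 = (1,2,2)_6 → 9
9 = (1,3)_6 → 10
10 = (1,4)_6 → 17
17 = (2,5)_6 → 29
29 = (4,5)_6 → 41
41 = (1,0,5)_6 → 26
26 = (4,2)_6 → 20
20 = (3,2)_6 → 13
13 = (2,1)_6 → 5
5 = (5)_6 → 25
25 = (4,1)_6 → 17  — 17 repeats.
That took 12 steps.

12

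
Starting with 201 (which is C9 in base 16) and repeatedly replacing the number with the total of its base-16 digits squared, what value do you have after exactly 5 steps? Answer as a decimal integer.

201 = (12,9)_16 → 12² + 9² = 225
225 = (14,1)_16 → 14² + 1² = 197
197 = (12,5)_16 → 12² + 5² = 169
169 = (10,9)_16 → 10² + 9² = 181
181 = (11,5)_16 → 11² + 5² = 146

146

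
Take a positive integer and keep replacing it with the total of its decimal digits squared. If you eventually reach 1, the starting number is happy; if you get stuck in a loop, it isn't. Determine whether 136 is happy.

136 → 1² + 3² + 6² = 1 + 9 + 36 = 46
46 → 4² + 6² = 16 + 36 = 52
52 → 5² + 2² = 25 + 4 = 29
29 → 2² + 9² = 4 + 81 = 85
85 → 8² + 5² = 64 + 25 = 89
89 → 8² + 9² = 64 + 81 = 145
145 → 1² + 4² + 5² = 1 + 16 + 25 = 42
42 → 4² + 2² = 16 + 4 = 20
20 → 2² + 0² = 4 + 0 = 4
4 → 4² = 16
16 → 1² + 6² = 1 + 36 = 37
37 → 3² + 7² = 9 + 49 = 58
58 → 5² + 8² = 25 + 64 = 89  — 89 already seen; the sequence cycles without reaching 1.

not happy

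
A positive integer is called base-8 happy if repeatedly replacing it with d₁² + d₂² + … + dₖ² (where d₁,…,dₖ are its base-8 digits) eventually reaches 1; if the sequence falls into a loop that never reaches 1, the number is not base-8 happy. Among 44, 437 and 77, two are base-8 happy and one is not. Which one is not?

44: 44 → 41 → 26 → 13 → 26  — repeats 26 (not base-8 happy)
437: 437 → 97 → 18 → 8 → 1  — reaches 1 (base-8 happy)
77: 77 → 27 → 18 → 8 → 1  — reaches 1 (base-8 happy)

44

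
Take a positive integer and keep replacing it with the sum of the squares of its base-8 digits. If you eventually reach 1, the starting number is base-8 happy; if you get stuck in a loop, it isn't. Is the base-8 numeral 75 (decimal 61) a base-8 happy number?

not base-8 happy

61 = (7,5)_8 → 74
74 = (1,1,2)_8 → 6
6 = (6)_8 → 36
36 = (4,4)_8 → 32
32 = (4,0)_8 → 16
16 = (2,0)_8 → 4
4 = (4)_8 → 16  — 16 already seen; the sequence cycles without reaching 1.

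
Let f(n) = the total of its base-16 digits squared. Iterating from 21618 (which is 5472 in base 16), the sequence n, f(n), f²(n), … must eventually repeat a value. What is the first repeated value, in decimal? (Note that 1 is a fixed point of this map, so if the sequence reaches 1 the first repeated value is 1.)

21618 = (5,4,7,2)_16 → 5² + 4² + 7² + 2² = 94
94 = (5,14)_16 → 5² + 14² = 221
221 = (13,13)_16 → 13² + 13² = 338
338 = (1,5,2)_16 → 1² + 5² + 2² = 30
30 = (1,14)_16 → 1² + 14² = 197
197 = (12,5)_16 → 12² + 5² = 169
169 = (10,9)_16 → 10² + 9² = 181
181 = (11,5)_16 → 11² + 5² = 146
146 = (9,2)_16 → 9² + 2² = 85
85 = (5,5)_16 → 5² + 5² = 50
50 = (3,2)_16 → 3² + 2² = 13
13 = (13)_16 → 13² = 169  — 169 already appeared earlier.

169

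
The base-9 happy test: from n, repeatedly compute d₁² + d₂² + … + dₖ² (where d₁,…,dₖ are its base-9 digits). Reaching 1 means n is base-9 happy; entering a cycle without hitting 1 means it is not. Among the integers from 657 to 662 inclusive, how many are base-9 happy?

657: 657 → 65 → 53 → 89 → 65  — not base-9 happy
658: 658 → 66 → 58 → 52 → 74 → 68 → 74  — not base-9 happy
659: 659 → 69 → 85 → 17 → 65 → 53 → 89 → 65  — not base-9 happy
660: 660 → 74 → 68 → 74  — not base-9 happy
661: 661 → 81 → 1  — base-9 happy
662: 662 → 90 → 2 → 4 → 16 → 50 → 50  — not base-9 happy
base-9 happy: 661

1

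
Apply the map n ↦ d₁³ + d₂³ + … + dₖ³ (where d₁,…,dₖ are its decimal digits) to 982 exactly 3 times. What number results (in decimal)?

520

982 → 9³ + 8³ + 2³ = 1249
1249 → 1³ + 2³ + 4³ + 9³ = 802
802 → 8³ + 0³ + 2³ = 520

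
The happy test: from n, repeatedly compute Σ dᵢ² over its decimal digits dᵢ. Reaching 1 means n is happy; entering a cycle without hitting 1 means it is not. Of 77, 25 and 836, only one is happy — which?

836

77: 77 → 98 → 145 → 42 → 20 → 4 → 16 → 37 → 58 → 89 → 145  — repeats 145 (not happy)
25: 25 → 29 → 85 → 89 → 145 → 42 → 20 → 4 → 16 → 37 → 58 → 89  — repeats 89 (not happy)
836: 836 → 109 → 82 → 68 → 100 → 1  — reaches 1 (happy)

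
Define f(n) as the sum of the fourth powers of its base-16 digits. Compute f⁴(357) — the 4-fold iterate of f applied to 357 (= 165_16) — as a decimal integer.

353

357 = (1,6,5)_16 → 1⁴ + 6⁴ + 5⁴ = 1 + 1296 + 625 = 1922
1922 = (7,8,2)_16 → 7⁴ + 8⁴ + 2⁴ = 2401 + 4096 + 16 = 6513
6513 = (1,9,7,1)_16 → 1⁴ + 9⁴ + 7⁴ + 1⁴ = 1 + 6561 + 2401 + 1 = 8964
8964 = (2,3,0,4)_16 → 2⁴ + 3⁴ + 0⁴ + 4⁴ = 16 + 81 + 0 + 256 = 353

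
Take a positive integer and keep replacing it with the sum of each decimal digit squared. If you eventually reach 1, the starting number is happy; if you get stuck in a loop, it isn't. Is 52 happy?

not happy

52 → 5² + 2² = 29
29 → 2² + 9² = 85
85 → 8² + 5² = 89
89 → 8² + 9² = 145
145 → 1² + 4² + 5² = 42
42 → 4² + 2² = 20
20 → 2² + 0² = 4
4 → 4² = 16
16 → 1² + 6² = 37
37 → 3² + 7² = 58
58 → 5² + 8² = 89  — 89 already seen; the sequence cycles without reaching 1.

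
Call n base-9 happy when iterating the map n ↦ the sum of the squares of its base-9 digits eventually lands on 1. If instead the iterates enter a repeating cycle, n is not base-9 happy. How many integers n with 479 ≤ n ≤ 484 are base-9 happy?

479: 479 → 93 → 11 → 5 → 25 → 53 → 89 → 65 → 53  — not base-9 happy
480: 480 → 98 → 66 → 58 → 52 → 74 → 68 → 74  — not base-9 happy
481: 481 → 105 → 41 → 41  — not base-9 happy
482: 482 → 114 → 46 → 26 → 68 → 74 → 68  — not base-9 happy
483: 483 → 125 → 81 → 1  — base-9 happy
484: 484 → 138 → 46 → 26 → 68 → 74 → 68  — not base-9 happy
base-9 happy: 483

1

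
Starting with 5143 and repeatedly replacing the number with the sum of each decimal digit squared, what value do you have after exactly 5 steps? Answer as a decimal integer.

37

5143 → 5² + 1² + 4² + 3² = 51
51 → 5² + 1² = 26
26 → 2² + 6² = 40
40 → 4² + 0² = 16
16 → 1² + 6² = 37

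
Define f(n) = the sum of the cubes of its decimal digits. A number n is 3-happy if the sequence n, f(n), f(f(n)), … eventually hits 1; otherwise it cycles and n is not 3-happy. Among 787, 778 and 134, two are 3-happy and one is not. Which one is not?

787: 787 → 1198 → 1243 → 100 → 1  — reaches 1 (3-happy)
778: 778 → 1198 → 1243 → 100 → 1  — reaches 1 (3-happy)
134: 134 → 92 → 737 → 713 → 371 → 371  — repeats 371 (not 3-happy)

134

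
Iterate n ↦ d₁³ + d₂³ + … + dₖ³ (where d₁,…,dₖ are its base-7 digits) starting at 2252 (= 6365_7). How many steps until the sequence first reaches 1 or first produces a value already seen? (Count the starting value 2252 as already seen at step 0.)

8

2252 = (6,3,6,5)_7 → 6³ + 3³ + 6³ + 5³ = 216 + 27 + 216 + 125 = 584
584 = (1,4,6,3)_7 → 1³ + 4³ + 6³ + 3³ = 1 + 64 + 216 + 27 = 308
308 = (6,2,0)_7 → 6³ + 2³ + 0³ = 216 + 8 + 0 = 224
224 = (4,4,0)_7 → 4³ + 4³ + 0³ = 64 + 64 + 0 = 128
128 = (2,4,2)_7 → 2³ + 4³ + 2³ = 8 + 64 + 8 = 80
80 = (1,4,3)_7 → 1³ + 4³ + 3³ = 1 + 64 + 27 = 92
92 = (1,6,1)_7 → 1³ + 6³ + 1³ = 1 + 216 + 1 = 218
218 = (4,3,1)_7 → 4³ + 3³ + 1³ = 64 + 27 + 1 = 92  — 92 repeats.
That took 8 steps.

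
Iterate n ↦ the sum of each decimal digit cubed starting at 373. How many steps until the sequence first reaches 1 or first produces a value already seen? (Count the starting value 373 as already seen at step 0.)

373 → 3³ + 7³ + 3³ = 27 + 343 + 27 = 397
397 → 3³ + 9³ + 7³ = 27 + 729 + 343 = 1099
1099 → 1³ + 0³ + 9³ + 9³ = 1 + 0 + 729 + 729 = 1459
1459 → 1³ + 4³ + 5³ + 9³ = 1 + 64 + 125 + 729 = 919
919 → 9³ + 1³ + 9³ = 729 + 1 + 729 = 1459  — 1459 repeats.
That took 5 steps.

5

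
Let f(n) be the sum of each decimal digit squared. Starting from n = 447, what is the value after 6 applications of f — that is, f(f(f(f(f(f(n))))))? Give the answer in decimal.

447 → 4² + 4² + 7² = 16 + 16 + 49 = 81
81 → 8² + 1² = 64 + 1 = 65
65 → 6² + 5² = 36 + 25 = 61
61 → 6² + 1² = 36 + 1 = 37
37 → 3² + 7² = 9 + 49 = 58
58 → 5² + 8² = 25 + 64 = 89

89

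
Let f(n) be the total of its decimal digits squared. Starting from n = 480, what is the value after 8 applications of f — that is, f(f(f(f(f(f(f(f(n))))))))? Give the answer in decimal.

42

480 → 4² + 8² + 0² = 16 + 64 + 0 = 80
80 → 8² + 0² = 64 + 0 = 64
64 → 6² + 4² = 36 + 16 = 52
52 → 5² + 2² = 25 + 4 = 29
29 → 2² + 9² = 4 + 81 = 85
85 → 8² + 5² = 64 + 25 = 89
89 → 8² + 9² = 64 + 81 = 145
145 → 1² + 4² + 5² = 1 + 16 + 25 = 42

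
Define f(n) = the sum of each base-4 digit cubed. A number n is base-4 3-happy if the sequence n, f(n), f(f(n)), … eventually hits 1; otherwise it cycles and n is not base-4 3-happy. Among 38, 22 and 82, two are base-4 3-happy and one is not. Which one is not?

38

38: 38 → 17 → 2 → 8 → 8  — repeats 8 (not base-4 3-happy)
22: 22 → 10 → 16 → 1  — reaches 1 (base-4 3-happy)
82: 82 → 10 → 16 → 1  — reaches 1 (base-4 3-happy)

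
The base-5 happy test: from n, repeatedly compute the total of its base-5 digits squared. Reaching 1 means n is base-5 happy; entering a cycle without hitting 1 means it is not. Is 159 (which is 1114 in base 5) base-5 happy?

159 = (1,1,1,4)_5 → 1² + 1² + 1² + 4² = 19
19 = (3,4)_5 → 3² + 4² = 25
25 = (1,0,0)_5 → 1² + 0² + 0² = 1  — reached 1.

base-5 happy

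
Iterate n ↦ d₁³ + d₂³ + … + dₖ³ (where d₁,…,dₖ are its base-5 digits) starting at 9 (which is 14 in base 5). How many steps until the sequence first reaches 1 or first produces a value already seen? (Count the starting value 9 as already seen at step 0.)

9 = (1,4)_5 → 1³ + 4³ = 1 + 64 = 65
65 = (2,3,0)_5 → 2³ + 3³ + 0³ = 8 + 27 + 0 = 35
35 = (1,2,0)_5 → 1³ + 2³ + 0³ = 1 + 8 + 0 = 9  — 9 repeats.
That took 3 steps.

3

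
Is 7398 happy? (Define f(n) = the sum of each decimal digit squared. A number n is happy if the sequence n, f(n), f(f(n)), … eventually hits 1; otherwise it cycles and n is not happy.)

7398 → 7² + 3² + 9² + 8² = 203
203 → 2² + 0² + 3² = 13
13 → 1² + 3² = 10
10 → 1² + 0² = 1  — reached 1.

happy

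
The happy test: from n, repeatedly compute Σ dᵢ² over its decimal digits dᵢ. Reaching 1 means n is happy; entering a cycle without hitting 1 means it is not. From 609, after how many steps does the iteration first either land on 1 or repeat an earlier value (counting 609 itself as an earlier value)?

13

609 → 6² + 0² + 9² = 117
117 → 1² + 1² + 7² = 51
51 → 5² + 1² = 26
26 → 2² + 6² = 40
40 → 4² + 0² = 16
16 → 1² + 6² = 37
37 → 3² + 7² = 58
58 → 5² + 8² = 89
89 → 8² + 9² = 145
145 → 1² + 4² + 5² = 42
42 → 4² + 2² = 20
20 → 2² + 0² = 4
4 → 4² = 16  — 16 repeats.
That took 13 steps.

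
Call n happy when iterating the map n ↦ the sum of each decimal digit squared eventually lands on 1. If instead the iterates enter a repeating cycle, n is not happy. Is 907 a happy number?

happy

907 → 130
130 → 10
10 → 1  — reached 1.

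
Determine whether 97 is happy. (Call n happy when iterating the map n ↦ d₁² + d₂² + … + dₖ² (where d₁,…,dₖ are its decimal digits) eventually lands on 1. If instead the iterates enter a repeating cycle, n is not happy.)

happy

97 → 9² + 7² = 130
130 → 1² + 3² + 0² = 10
10 → 1² + 0² = 1  — reached 1.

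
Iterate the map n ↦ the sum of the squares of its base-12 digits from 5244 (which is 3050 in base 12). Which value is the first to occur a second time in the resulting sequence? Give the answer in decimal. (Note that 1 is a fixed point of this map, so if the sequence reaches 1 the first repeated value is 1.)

34

5244 = (3,0,5,0)_12 → 34
34 = (2,10)_12 → 104
104 = (8,8)_12 → 128
128 = (10,8)_12 → 164
164 = (1,1,8)_12 → 66
66 = (5,6)_12 → 61
61 = (5,1)_12 → 26
26 = (2,2)_12 → 8
8 = (8)_12 → 64
64 = (5,4)_12 → 41
41 = (3,5)_12 → 34  — 34 already appeared earlier.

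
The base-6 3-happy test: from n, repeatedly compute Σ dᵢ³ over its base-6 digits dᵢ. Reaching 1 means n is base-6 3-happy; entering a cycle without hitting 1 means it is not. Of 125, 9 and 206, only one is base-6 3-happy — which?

125: 125 → 160 → 136 → 155 → 190 → 190  — repeats 190 (not base-6 3-happy)
9: 9 → 28 → 128 → 62 → 73 → 9  — repeats 9 (not base-6 3-happy)
206: 206 → 197 → 258 → 3 → 27 → 91 → 36 → 1  — reaches 1 (base-6 3-happy)

206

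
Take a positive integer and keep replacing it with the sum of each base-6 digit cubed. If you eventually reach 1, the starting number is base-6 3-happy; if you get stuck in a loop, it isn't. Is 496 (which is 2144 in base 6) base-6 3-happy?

base-6 3-happy

496 = (2,1,4,4)_6 → 137
137 = (3,4,5)_6 → 216
216 = (1,0,0,0)_6 → 1  — reached 1.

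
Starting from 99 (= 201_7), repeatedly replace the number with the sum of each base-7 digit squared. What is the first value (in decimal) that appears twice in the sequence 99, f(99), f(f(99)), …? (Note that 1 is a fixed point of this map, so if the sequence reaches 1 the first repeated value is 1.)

25

99 = (2,0,1)_7 → 2² + 0² + 1² = 4 + 0 + 1 = 5
5 = (5)_7 → 5² = 25
25 = (3,4)_7 → 3² + 4² = 9 + 16 = 25  — 25 already appeared earlier.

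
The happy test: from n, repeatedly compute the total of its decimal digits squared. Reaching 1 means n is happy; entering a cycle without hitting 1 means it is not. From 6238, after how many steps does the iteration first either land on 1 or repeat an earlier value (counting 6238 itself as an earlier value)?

6238 → 6² + 2² + 3² + 8² = 113
113 → 1² + 1² + 3² = 11
11 → 1² + 1² = 2
2 → 2² = 4
4 → 4² = 16
16 → 1² + 6² = 37
37 → 3² + 7² = 58
58 → 5² + 8² = 89
89 → 8² + 9² = 145
145 → 1² + 4² + 5² = 42
42 → 4² + 2² = 20
20 → 2² + 0² = 4  — 4 repeats.
That took 12 steps.

12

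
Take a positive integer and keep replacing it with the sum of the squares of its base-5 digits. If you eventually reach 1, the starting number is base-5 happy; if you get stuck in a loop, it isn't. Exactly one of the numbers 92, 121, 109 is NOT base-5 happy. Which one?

92

92: 92 → 22 → 20 → 16 → 10 → 4 → 16  — repeats 16 (not base-5 happy)
121: 121 → 33 → 11 → 5 → 1  — reaches 1 (base-5 happy)
109: 109 → 33 → 11 → 5 → 1  — reaches 1 (base-5 happy)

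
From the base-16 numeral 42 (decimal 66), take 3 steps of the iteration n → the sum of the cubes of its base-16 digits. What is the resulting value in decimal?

66 = (4,2)_16 → 4³ + 2³ = 72
72 = (4,8)_16 → 4³ + 8³ = 576
576 = (2,4,0)_16 → 2³ + 4³ + 0³ = 72

72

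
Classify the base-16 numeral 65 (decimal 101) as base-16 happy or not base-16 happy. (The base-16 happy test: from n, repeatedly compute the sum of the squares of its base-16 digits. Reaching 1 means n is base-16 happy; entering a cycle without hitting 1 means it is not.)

not base-16 happy

101 = (6,5)_16 → 61
61 = (3,13)_16 → 178
178 = (11,2)_16 → 125
125 = (7,13)_16 → 218
218 = (13,10)_16 → 269
269 = (1,0,13)_16 → 170
170 = (10,10)_16 → 200
200 = (12,8)_16 → 208
208 = (13,0)_16 → 169
169 = (10,9)_16 → 181
181 = (11,5)_16 → 146
146 = (9,2)_16 → 85
85 = (5,5)_16 → 50
50 = (3,2)_16 → 13
13 = (13)_16 → 169  — 169 already seen; the sequence cycles without reaching 1.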